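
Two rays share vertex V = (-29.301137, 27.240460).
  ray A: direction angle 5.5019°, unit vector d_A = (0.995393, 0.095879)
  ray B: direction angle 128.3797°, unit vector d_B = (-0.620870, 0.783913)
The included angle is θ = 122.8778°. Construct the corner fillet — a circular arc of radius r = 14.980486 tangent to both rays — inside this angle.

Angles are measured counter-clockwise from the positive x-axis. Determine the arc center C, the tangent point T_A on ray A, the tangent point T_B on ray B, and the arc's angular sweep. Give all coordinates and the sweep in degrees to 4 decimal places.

bisector direction at 66.9408° = (0.391682,0.920101)
center distance |VC| = r/sin(θ/2) = 14.980486/sin(61.4389°) = 17.056078
C = V + |VC|·bis = (-22.6206,42.9338)
T_A = V + ((C−V)·d_A)·d_A = V + 8.1544·d_A = (-21.1843,28.0223)
T_B = V + ((C−V)·d_B)·d_B = V + 8.1544·d_B = (-34.3640,33.6328)
sweep = 180° − θ = 57.1222°

center=(-22.6206,42.9338) T_A=(-21.1843,28.0223) T_B=(-34.3640,33.6328) sweep=57.1222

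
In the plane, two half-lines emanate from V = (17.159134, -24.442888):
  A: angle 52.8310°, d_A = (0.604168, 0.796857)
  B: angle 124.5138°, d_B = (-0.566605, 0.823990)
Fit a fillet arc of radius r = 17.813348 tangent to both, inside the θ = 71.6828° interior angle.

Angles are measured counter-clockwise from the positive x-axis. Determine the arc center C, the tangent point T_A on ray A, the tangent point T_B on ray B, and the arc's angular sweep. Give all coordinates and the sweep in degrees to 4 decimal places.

center=(17.8640,5.9708) T_A=(32.0587,-4.7914) T_B=(3.1860,-4.1223) sweep=108.3172

bisector direction at 88.6724° = (0.023169,0.999732)
center distance |VC| = r/sin(θ/2) = 17.813348/sin(35.8414°) = 30.421900
C = V + |VC|·bis = (17.8640,5.9708)
T_A = V + ((C−V)·d_A)·d_A = V + 24.6612·d_A = (32.0587,-4.7914)
T_B = V + ((C−V)·d_B)·d_B = V + 24.6612·d_B = (3.1860,-4.1223)
sweep = 180° − θ = 108.3172°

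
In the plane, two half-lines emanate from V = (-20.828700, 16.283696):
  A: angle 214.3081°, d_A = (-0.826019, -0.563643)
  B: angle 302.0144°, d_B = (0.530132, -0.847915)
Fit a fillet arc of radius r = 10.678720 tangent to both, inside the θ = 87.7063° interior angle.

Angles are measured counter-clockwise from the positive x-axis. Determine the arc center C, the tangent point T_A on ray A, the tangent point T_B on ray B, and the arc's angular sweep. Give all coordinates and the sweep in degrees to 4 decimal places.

center=(-23.9909,1.1980) T_A=(-30.0099,10.0188) T_B=(-14.9363,6.8591) sweep=92.2937

bisector direction at 258.1612° = (-0.205158,-0.978729)
center distance |VC| = r/sin(θ/2) = 10.678720/sin(43.8531°) = 15.413581
C = V + |VC|·bis = (-23.9909,1.1980)
T_A = V + ((C−V)·d_A)·d_A = V + 11.1150·d_A = (-30.0099,10.0188)
T_B = V + ((C−V)·d_B)·d_B = V + 11.1150·d_B = (-14.9363,6.8591)
sweep = 180° − θ = 92.2937°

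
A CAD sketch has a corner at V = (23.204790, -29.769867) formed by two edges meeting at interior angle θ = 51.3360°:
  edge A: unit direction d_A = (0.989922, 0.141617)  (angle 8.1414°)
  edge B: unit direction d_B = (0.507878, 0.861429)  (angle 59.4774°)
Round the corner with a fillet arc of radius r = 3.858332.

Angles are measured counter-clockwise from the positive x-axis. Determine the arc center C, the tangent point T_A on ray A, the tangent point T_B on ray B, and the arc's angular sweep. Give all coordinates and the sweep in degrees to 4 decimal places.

center=(30.6060,-24.8135) T_A=(31.1524,-28.6329) T_B=(27.2823,-22.8539) sweep=128.6640

bisector direction at 33.8094° = (0.830893,0.556432)
center distance |VC| = r/sin(θ/2) = 3.858332/sin(25.6680°) = 8.907493
C = V + |VC|·bis = (30.6060,-24.8135)
T_A = V + ((C−V)·d_A)·d_A = V + 8.0285·d_A = (31.1524,-28.6329)
T_B = V + ((C−V)·d_B)·d_B = V + 8.0285·d_B = (27.2823,-22.8539)
sweep = 180° − θ = 128.6640°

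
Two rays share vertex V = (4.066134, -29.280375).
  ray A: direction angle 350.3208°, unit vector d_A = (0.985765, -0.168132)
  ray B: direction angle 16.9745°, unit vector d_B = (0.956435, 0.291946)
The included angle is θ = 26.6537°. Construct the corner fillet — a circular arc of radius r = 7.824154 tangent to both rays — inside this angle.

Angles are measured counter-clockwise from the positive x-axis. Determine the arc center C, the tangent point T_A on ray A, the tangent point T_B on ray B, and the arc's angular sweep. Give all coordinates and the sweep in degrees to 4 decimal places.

bisector direction at 3.6477° = (0.997974,0.063621)
center distance |VC| = r/sin(θ/2) = 7.824154/sin(13.3269°) = 33.943420
C = V + |VC|·bis = (37.9408,-27.1209)
T_A = V + ((C−V)·d_A)·d_A = V + 33.0294·d_A = (36.6253,-34.8337)
T_B = V + ((C−V)·d_B)·d_B = V + 33.0294·d_B = (35.6566,-19.6376)
sweep = 180° − θ = 153.3463°

center=(37.9408,-27.1209) T_A=(36.6253,-34.8337) T_B=(35.6566,-19.6376) sweep=153.3463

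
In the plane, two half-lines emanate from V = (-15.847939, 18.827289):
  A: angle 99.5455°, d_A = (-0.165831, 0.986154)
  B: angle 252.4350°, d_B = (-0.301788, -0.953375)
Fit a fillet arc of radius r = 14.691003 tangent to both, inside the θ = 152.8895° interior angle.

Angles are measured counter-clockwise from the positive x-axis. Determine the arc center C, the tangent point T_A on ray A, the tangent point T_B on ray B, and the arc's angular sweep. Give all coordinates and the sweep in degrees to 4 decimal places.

center=(-30.9229,19.8840) T_A=(-16.4353,22.3202) T_B=(-16.9169,15.4504) sweep=27.1105

bisector direction at 175.9903° = (-0.997552,0.069926)
center distance |VC| = r/sin(θ/2) = 14.691003/sin(76.4447°) = 15.111956
C = V + |VC|·bis = (-30.9229,19.8840)
T_A = V + ((C−V)·d_A)·d_A = V + 3.5420·d_A = (-16.4353,22.3202)
T_B = V + ((C−V)·d_B)·d_B = V + 3.5420·d_B = (-16.9169,15.4504)
sweep = 180° − θ = 27.1105°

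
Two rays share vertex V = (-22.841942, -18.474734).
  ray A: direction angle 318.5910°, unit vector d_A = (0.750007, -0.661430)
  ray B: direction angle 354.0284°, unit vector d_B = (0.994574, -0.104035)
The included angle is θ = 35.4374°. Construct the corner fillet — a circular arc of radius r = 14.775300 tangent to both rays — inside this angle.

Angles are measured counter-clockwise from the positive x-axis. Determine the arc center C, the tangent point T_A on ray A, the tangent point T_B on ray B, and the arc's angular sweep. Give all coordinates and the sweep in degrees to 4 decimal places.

center=(21.6150,-37.9810) T_A=(11.8422,-49.0626) T_B=(23.1521,-23.2859) sweep=144.5626

bisector direction at 336.3097° = (0.915731,-0.401793)
center distance |VC| = r/sin(θ/2) = 14.775300/sin(17.7187°) = 48.548029
C = V + |VC|·bis = (21.6150,-37.9810)
T_A = V + ((C−V)·d_A)·d_A = V + 46.2450·d_A = (11.8422,-49.0626)
T_B = V + ((C−V)·d_B)·d_B = V + 46.2450·d_B = (23.1521,-23.2859)
sweep = 180° − θ = 144.5626°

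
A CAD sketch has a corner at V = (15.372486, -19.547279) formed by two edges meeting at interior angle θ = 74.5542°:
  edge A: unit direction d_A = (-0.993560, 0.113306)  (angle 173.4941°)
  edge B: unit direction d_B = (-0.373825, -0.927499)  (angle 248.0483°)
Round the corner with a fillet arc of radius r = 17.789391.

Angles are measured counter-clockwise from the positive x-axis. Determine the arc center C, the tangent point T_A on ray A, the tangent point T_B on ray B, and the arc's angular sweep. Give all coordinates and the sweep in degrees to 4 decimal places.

bisector direction at 210.7712° = (-0.859217,-0.511611)
center distance |VC| = r/sin(θ/2) = 17.789391/sin(37.2771°) = 29.371405
C = V + |VC|·bis = (-9.8639,-34.5740)
T_A = V + ((C−V)·d_A)·d_A = V + 23.3713·d_A = (-7.8483,-16.8992)
T_B = V + ((C−V)·d_B)·d_B = V + 23.3713·d_B = (6.6357,-41.2241)
sweep = 180° − θ = 105.4458°

center=(-9.8639,-34.5740) T_A=(-7.8483,-16.8992) T_B=(6.6357,-41.2241) sweep=105.4458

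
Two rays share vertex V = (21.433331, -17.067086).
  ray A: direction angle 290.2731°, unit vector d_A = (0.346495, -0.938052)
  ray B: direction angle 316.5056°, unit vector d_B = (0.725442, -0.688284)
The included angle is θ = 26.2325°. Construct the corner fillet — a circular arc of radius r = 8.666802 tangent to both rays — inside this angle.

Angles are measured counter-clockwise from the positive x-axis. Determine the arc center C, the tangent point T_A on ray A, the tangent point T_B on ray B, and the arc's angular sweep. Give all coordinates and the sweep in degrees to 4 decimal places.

bisector direction at 303.3893° = (0.550326,-0.834950)
center distance |VC| = r/sin(θ/2) = 8.666802/sin(13.1163°) = 38.191937
C = V + |VC|·bis = (42.4513,-48.9555)
T_A = V + ((C−V)·d_A)·d_A = V + 37.1956·d_A = (34.3214,-51.9585)
T_B = V + ((C−V)·d_B)·d_B = V + 37.1956·d_B = (48.4165,-42.6682)
sweep = 180° − θ = 153.7675°

center=(42.4513,-48.9555) T_A=(34.3214,-51.9585) T_B=(48.4165,-42.6682) sweep=153.7675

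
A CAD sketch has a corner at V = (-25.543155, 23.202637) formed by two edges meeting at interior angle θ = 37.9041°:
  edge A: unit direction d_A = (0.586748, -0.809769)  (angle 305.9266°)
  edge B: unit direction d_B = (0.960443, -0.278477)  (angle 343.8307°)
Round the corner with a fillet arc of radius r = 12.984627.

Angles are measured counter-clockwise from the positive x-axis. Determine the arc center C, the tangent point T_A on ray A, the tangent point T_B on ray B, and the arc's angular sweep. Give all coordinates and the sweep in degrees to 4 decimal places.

bisector direction at 324.8786° = (0.817935,-0.575310)
center distance |VC| = r/sin(θ/2) = 12.984627/sin(18.9520°) = 39.980162
C = V + |VC|·bis = (7.1580,0.2016)
T_A = V + ((C−V)·d_A)·d_A = V + 37.8129·d_A = (-3.3565,-7.4171)
T_B = V + ((C−V)·d_B)·d_B = V + 37.8129·d_B = (10.7739,12.6726)
sweep = 180° − θ = 142.0959°

center=(7.1580,0.2016) T_A=(-3.3565,-7.4171) T_B=(10.7739,12.6726) sweep=142.0959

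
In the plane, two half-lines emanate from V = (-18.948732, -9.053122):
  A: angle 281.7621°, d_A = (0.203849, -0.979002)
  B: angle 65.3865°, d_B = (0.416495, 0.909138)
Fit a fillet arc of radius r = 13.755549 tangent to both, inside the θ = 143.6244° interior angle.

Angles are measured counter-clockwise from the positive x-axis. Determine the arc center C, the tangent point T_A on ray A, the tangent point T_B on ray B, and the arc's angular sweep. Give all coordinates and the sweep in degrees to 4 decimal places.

bisector direction at 353.5743° = (0.993718,-0.111915)
center distance |VC| = r/sin(θ/2) = 13.755549/sin(71.8122°) = 14.478938
C = V + |VC|·bis = (-4.5608,-10.6735)
T_A = V + ((C−V)·d_A)·d_A = V + 4.5193·d_A = (-18.0275,-13.4776)
T_B = V + ((C−V)·d_B)·d_B = V + 4.5193·d_B = (-17.0664,-4.9444)
sweep = 180° − θ = 36.3756°

center=(-4.5608,-10.6735) T_A=(-18.0275,-13.4776) T_B=(-17.0664,-4.9444) sweep=36.3756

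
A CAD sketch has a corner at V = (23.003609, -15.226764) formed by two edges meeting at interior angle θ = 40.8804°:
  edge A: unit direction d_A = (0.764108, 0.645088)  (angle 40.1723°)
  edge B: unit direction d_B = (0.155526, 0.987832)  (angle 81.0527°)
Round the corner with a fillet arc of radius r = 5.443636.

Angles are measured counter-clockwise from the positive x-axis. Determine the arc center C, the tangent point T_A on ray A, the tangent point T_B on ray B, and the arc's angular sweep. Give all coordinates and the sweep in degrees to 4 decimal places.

bisector direction at 60.6125° = (0.490714,0.871321)
center distance |VC| = r/sin(θ/2) = 5.443636/sin(20.4402°) = 15.587557
C = V + |VC|·bis = (30.6526,-1.6450)
T_A = V + ((C−V)·d_A)·d_A = V + 14.6061·d_A = (34.1643,-5.8045)
T_B = V + ((C−V)·d_B)·d_B = V + 14.6061·d_B = (25.2752,-0.7984)
sweep = 180° − θ = 139.1196°

center=(30.6526,-1.6450) T_A=(34.1643,-5.8045) T_B=(25.2752,-0.7984) sweep=139.1196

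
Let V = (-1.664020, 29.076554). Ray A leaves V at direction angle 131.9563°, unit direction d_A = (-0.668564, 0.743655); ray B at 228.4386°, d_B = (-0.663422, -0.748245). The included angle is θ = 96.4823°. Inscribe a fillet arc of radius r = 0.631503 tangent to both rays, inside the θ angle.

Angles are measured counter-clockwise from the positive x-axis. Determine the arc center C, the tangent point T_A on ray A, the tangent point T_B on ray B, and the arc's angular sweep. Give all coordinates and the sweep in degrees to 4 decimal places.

center=(-2.5106,29.0736) T_A=(-2.0410,29.4958) T_B=(-2.0381,28.6547) sweep=83.5177

bisector direction at 180.1975° = (-0.999994,-0.003446)
center distance |VC| = r/sin(θ/2) = 0.631503/sin(48.2411°) = 0.846570
C = V + |VC|·bis = (-2.5106,29.0736)
T_A = V + ((C−V)·d_A)·d_A = V + 0.5638·d_A = (-2.0410,29.4958)
T_B = V + ((C−V)·d_B)·d_B = V + 0.5638·d_B = (-2.0381,28.6547)
sweep = 180° − θ = 83.5177°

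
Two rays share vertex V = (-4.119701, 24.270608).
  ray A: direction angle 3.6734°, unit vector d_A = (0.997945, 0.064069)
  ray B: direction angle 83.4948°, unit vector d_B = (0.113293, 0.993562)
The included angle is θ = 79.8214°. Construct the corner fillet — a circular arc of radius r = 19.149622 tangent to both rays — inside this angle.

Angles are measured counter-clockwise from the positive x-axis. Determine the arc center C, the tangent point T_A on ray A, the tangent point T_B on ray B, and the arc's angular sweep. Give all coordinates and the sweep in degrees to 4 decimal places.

center=(17.5004,44.8477) T_A=(18.7273,25.7374) T_B=(-1.5260,47.0172) sweep=100.1786

bisector direction at 43.5841° = (0.724363,0.689419)
center distance |VC| = r/sin(θ/2) = 19.149622/sin(39.9107°) = 29.846999
C = V + |VC|·bis = (17.5004,44.8477)
T_A = V + ((C−V)·d_A)·d_A = V + 22.8940·d_A = (18.7273,25.7374)
T_B = V + ((C−V)·d_B)·d_B = V + 22.8940·d_B = (-1.5260,47.0172)
sweep = 180° − θ = 100.1786°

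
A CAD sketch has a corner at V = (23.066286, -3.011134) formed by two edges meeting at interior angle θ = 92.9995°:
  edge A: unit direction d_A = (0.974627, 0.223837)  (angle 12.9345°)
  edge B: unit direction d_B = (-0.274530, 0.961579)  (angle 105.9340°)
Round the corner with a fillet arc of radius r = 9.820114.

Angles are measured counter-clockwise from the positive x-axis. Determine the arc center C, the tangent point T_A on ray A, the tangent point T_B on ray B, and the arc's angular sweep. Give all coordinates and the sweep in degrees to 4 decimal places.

bisector direction at 59.4343° = (0.508527,0.861046)
center distance |VC| = r/sin(θ/2) = 9.820114/sin(46.4997°) = 13.538050
C = V + |VC|·bis = (29.9507,8.6458)
T_A = V + ((C−V)·d_A)·d_A = V + 9.3190·d_A = (32.1489,-0.9252)
T_B = V + ((C−V)·d_B)·d_B = V + 9.3190·d_B = (20.5079,5.9498)
sweep = 180° − θ = 87.0005°

center=(29.9507,8.6458) T_A=(32.1489,-0.9252) T_B=(20.5079,5.9498) sweep=87.0005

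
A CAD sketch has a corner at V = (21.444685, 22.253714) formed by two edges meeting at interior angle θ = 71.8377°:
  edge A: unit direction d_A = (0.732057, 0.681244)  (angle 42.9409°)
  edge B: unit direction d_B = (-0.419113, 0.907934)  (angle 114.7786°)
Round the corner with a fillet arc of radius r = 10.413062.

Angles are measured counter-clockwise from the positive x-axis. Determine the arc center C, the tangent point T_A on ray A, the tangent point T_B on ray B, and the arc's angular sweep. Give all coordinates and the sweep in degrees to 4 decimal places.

bisector direction at 78.8597° = (0.193211,0.981157)
center distance |VC| = r/sin(θ/2) = 10.413062/sin(35.9188°) = 17.750380
C = V + |VC|·bis = (24.8743,39.6696)
T_A = V + ((C−V)·d_A)·d_A = V + 14.3751·d_A = (31.9681,32.0467)
T_B = V + ((C−V)·d_B)·d_B = V + 14.3751·d_B = (15.4199,35.3054)
sweep = 180° − θ = 108.1623°

center=(24.8743,39.6696) T_A=(31.9681,32.0467) T_B=(15.4199,35.3054) sweep=108.1623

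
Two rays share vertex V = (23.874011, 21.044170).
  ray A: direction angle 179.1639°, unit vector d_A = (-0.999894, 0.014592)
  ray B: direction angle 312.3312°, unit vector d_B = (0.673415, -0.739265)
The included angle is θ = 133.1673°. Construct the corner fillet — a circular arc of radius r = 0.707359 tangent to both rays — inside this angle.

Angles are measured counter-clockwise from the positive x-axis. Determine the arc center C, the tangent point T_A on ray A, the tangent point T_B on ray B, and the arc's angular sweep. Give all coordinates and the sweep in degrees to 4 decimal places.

bisector direction at 245.7476° = (-0.410758,-0.911744)
center distance |VC| = r/sin(θ/2) = 0.707359/sin(66.5837°) = 0.770845
C = V + |VC|·bis = (23.5574,20.3414)
T_A = V + ((C−V)·d_A)·d_A = V + 0.3063·d_A = (23.5677,21.0486)
T_B = V + ((C−V)·d_B)·d_B = V + 0.3063·d_B = (24.0803,20.8177)
sweep = 180° − θ = 46.8327°

center=(23.5574,20.3414) T_A=(23.5677,21.0486) T_B=(24.0803,20.8177) sweep=46.8327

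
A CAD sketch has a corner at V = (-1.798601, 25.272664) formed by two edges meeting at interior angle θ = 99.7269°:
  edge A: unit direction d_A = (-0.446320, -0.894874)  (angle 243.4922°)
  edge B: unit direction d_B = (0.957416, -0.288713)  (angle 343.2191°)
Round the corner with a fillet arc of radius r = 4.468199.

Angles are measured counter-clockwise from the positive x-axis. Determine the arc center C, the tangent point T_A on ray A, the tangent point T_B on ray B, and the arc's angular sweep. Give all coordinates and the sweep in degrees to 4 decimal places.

bisector direction at 293.3557° = (0.396437,-0.918062)
center distance |VC| = r/sin(θ/2) = 4.468199/sin(49.8635°) = 5.844524
C = V + |VC|·bis = (0.5184,19.9070)
T_A = V + ((C−V)·d_A)·d_A = V + 3.7674·d_A = (-3.4801,21.9013)
T_B = V + ((C−V)·d_B)·d_B = V + 3.7674·d_B = (1.8084,24.1850)
sweep = 180° − θ = 80.2731°

center=(0.5184,19.9070) T_A=(-3.4801,21.9013) T_B=(1.8084,24.1850) sweep=80.2731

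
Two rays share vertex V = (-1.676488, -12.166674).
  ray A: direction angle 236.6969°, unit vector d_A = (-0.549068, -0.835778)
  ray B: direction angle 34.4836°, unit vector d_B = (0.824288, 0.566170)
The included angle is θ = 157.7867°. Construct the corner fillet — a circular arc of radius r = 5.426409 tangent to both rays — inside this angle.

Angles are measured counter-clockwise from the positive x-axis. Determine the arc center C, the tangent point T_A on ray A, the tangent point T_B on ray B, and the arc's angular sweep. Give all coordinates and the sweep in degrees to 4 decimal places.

center=(2.2739,-16.0365) T_A=(-2.2614,-13.0570) T_B=(-0.7984,-11.5635) sweep=22.2133

bisector direction at 315.5902° = (0.714354,-0.699785)
center distance |VC| = r/sin(θ/2) = 5.426409/sin(78.8933°) = 5.529984
C = V + |VC|·bis = (2.2739,-16.0365)
T_A = V + ((C−V)·d_A)·d_A = V + 1.0653·d_A = (-2.2614,-13.0570)
T_B = V + ((C−V)·d_B)·d_B = V + 1.0653·d_B = (-0.7984,-11.5635)
sweep = 180° − θ = 22.2133°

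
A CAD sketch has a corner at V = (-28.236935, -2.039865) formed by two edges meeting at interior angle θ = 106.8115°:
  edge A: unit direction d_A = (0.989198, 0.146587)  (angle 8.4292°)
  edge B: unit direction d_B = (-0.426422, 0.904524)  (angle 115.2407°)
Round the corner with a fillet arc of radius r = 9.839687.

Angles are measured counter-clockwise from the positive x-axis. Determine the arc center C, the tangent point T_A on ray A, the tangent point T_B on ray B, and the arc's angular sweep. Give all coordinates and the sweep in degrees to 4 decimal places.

center=(-22.4522,8.7645) T_A=(-21.0098,-0.9689) T_B=(-31.3524,4.5686) sweep=73.1885

bisector direction at 61.8349° = (0.472013,0.881592)
center distance |VC| = r/sin(θ/2) = 9.839687/sin(53.4057°) = 12.255530
C = V + |VC|·bis = (-22.4522,8.7645)
T_A = V + ((C−V)·d_A)·d_A = V + 7.3061·d_A = (-21.0098,-0.9689)
T_B = V + ((C−V)·d_B)·d_B = V + 7.3061·d_B = (-31.3524,4.5686)
sweep = 180° − θ = 73.1885°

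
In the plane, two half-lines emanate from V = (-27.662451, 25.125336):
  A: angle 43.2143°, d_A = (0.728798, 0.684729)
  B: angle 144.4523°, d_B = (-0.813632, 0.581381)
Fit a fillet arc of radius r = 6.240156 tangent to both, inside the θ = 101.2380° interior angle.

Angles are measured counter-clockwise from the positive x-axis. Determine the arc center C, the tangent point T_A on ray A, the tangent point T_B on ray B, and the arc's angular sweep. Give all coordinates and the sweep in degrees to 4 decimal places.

bisector direction at 93.8333° = (-0.066854,0.997763)
center distance |VC| = r/sin(θ/2) = 6.240156/sin(50.6190°) = 8.073232
C = V + |VC|·bis = (-28.2022,33.1805)
T_A = V + ((C−V)·d_A)·d_A = V + 5.1223·d_A = (-23.9294,28.6327)
T_B = V + ((C−V)·d_B)·d_B = V + 5.1223·d_B = (-31.8301,28.1033)
sweep = 180° − θ = 78.7620°

center=(-28.2022,33.1805) T_A=(-23.9294,28.6327) T_B=(-31.8301,28.1033) sweep=78.7620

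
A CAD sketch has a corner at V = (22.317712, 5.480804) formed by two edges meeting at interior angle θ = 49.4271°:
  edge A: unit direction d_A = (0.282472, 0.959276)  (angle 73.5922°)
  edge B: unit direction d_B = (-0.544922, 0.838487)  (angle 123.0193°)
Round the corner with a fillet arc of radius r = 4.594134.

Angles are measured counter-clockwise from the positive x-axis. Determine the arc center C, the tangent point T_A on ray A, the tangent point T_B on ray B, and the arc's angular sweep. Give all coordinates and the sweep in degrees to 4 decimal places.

center=(20.7303,16.3541) T_A=(25.1374,15.0564) T_B=(16.8782,13.8507) sweep=130.5729

bisector direction at 98.3058° = (-0.144456,0.989511)
center distance |VC| = r/sin(θ/2) = 4.594134/sin(24.7136°) = 10.988598
C = V + |VC|·bis = (20.7303,16.3541)
T_A = V + ((C−V)·d_A)·d_A = V + 9.9821·d_A = (25.1374,15.0564)
T_B = V + ((C−V)·d_B)·d_B = V + 9.9821·d_B = (16.8782,13.8507)
sweep = 180° − θ = 130.5729°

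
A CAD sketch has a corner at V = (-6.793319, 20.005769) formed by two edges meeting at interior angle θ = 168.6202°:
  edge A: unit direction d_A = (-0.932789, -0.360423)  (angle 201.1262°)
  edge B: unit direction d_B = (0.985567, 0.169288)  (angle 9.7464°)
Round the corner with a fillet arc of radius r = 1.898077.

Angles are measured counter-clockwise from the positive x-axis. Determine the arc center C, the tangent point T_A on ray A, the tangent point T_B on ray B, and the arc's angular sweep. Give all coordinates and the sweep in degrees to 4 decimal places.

center=(-6.2856,18.1671) T_A=(-6.9697,19.9376) T_B=(-6.6069,20.0378) sweep=11.3798

bisector direction at 285.4363° = (0.266167,-0.963927)
center distance |VC| = r/sin(θ/2) = 1.898077/sin(84.3101°) = 1.907475
C = V + |VC|·bis = (-6.2856,18.1671)
T_A = V + ((C−V)·d_A)·d_A = V + 0.1891·d_A = (-6.9697,19.9376)
T_B = V + ((C−V)·d_B)·d_B = V + 0.1891·d_B = (-6.6069,20.0378)
sweep = 180° − θ = 11.3798°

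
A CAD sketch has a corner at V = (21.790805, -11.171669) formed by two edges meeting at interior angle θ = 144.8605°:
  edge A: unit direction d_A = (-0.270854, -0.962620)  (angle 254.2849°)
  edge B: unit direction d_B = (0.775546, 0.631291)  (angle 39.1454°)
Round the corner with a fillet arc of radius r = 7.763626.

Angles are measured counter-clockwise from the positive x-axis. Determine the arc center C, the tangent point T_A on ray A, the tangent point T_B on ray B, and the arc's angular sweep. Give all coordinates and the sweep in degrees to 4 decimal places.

bisector direction at 326.7151° = (0.835953,-0.548802)
center distance |VC| = r/sin(θ/2) = 7.763626/sin(72.4303°) = 8.143520
C = V + |VC|·bis = (28.5984,-15.6408)
T_A = V + ((C−V)·d_A)·d_A = V + 2.4583·d_A = (21.1250,-13.5380)
T_B = V + ((C−V)·d_B)·d_B = V + 2.4583·d_B = (23.6973,-9.6198)
sweep = 180° − θ = 35.1395°

center=(28.5984,-15.6408) T_A=(21.1250,-13.5380) T_B=(23.6973,-9.6198) sweep=35.1395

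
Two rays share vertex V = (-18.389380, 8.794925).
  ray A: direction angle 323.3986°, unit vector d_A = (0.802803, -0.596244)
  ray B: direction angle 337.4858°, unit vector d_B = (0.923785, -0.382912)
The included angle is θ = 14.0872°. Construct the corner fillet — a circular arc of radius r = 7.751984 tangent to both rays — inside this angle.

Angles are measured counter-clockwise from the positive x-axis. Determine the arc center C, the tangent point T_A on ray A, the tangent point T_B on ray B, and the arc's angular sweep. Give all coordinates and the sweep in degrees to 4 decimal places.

bisector direction at 330.4422° = (0.869858,-0.493301)
center distance |VC| = r/sin(θ/2) = 7.751984/sin(7.0436°) = 63.217201
C = V + |VC|·bis = (36.6006,-22.3902)
T_A = V + ((C−V)·d_A)·d_A = V + 62.7401·d_A = (31.9786,-28.6135)
T_B = V + ((C−V)·d_B)·d_B = V + 62.7401·d_B = (39.5690,-15.2290)
sweep = 180° − θ = 165.9128°

center=(36.6006,-22.3902) T_A=(31.9786,-28.6135) T_B=(39.5690,-15.2290) sweep=165.9128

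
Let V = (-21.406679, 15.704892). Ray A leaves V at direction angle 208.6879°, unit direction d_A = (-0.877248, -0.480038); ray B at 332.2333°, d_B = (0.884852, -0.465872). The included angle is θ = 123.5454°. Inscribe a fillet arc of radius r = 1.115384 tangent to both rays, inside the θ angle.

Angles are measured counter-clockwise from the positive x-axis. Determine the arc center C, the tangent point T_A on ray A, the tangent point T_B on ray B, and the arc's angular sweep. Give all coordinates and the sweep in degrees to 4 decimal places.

center=(-21.3965,14.4390) T_A=(-21.9319,15.4175) T_B=(-20.8769,15.4260) sweep=56.4546

bisector direction at 270.4606° = (0.008039,-0.999968)
center distance |VC| = r/sin(θ/2) = 1.115384/sin(61.7727°) = 1.265931
C = V + |VC|·bis = (-21.3965,14.4390)
T_A = V + ((C−V)·d_A)·d_A = V + 0.5987·d_A = (-21.9319,15.4175)
T_B = V + ((C−V)·d_B)·d_B = V + 0.5987·d_B = (-20.8769,15.4260)
sweep = 180° − θ = 56.4546°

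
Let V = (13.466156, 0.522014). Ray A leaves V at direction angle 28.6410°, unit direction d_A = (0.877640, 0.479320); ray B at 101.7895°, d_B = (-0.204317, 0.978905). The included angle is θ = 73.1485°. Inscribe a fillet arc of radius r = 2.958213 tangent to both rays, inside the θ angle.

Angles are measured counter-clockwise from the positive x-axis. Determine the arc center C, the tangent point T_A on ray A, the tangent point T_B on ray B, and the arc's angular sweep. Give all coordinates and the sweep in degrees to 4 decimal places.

bisector direction at 65.2152° = (0.419210,0.907889)
center distance |VC| = r/sin(θ/2) = 2.958213/sin(36.5742°) = 4.964577
C = V + |VC|·bis = (15.5474,5.0293)
T_A = V + ((C−V)·d_A)·d_A = V + 3.9870·d_A = (16.9653,2.4331)
T_B = V + ((C−V)·d_B)·d_B = V + 3.9870·d_B = (12.6515,4.4249)
sweep = 180° − θ = 106.8515°

center=(15.5474,5.0293) T_A=(16.9653,2.4331) T_B=(12.6515,4.4249) sweep=106.8515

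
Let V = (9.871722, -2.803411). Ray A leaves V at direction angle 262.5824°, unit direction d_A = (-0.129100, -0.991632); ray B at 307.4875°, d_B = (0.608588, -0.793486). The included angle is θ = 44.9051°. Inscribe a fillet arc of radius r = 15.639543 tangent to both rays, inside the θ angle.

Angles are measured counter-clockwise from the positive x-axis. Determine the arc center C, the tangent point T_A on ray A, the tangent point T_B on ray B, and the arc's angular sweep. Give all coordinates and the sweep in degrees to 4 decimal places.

center=(20.4945,-42.3516) T_A=(4.9858,-40.3325) T_B=(32.9042,-32.8335) sweep=135.0949

bisector direction at 285.0350° = (0.259408,-0.965768)
center distance |VC| = r/sin(θ/2) = 15.639543/sin(22.4525°) = 40.949983
C = V + |VC|·bis = (20.4945,-42.3516)
T_A = V + ((C−V)·d_A)·d_A = V + 37.8458·d_A = (4.9858,-40.3325)
T_B = V + ((C−V)·d_B)·d_B = V + 37.8458·d_B = (32.9042,-32.8335)
sweep = 180° − θ = 135.0949°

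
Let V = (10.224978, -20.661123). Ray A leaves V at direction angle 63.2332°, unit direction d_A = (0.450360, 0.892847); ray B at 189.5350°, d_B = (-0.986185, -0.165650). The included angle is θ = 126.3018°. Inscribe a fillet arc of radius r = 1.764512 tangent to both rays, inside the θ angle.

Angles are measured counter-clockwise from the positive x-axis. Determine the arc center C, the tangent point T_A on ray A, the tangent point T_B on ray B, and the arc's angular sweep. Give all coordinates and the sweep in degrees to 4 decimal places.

center=(9.0518,-19.0690) T_A=(10.6272,-19.8636) T_B=(9.3441,-20.8091) sweep=53.6982

bisector direction at 126.3841° = (-0.593195,0.805058)
center distance |VC| = r/sin(θ/2) = 1.764512/sin(63.1509°) = 1.977711
C = V + |VC|·bis = (9.0518,-19.0690)
T_A = V + ((C−V)·d_A)·d_A = V + 0.8932·d_A = (10.6272,-19.8636)
T_B = V + ((C−V)·d_B)·d_B = V + 0.8932·d_B = (9.3441,-20.8091)
sweep = 180° − θ = 53.6982°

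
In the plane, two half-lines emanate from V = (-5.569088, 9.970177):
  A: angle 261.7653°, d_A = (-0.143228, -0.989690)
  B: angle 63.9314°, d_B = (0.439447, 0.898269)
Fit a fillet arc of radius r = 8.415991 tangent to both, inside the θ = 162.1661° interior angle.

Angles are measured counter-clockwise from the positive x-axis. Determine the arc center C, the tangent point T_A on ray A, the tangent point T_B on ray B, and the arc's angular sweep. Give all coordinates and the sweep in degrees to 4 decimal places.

bisector direction at 342.8484° = (0.955528,-0.294902)
center distance |VC| = r/sin(θ/2) = 8.415991/sin(81.0831°) = 8.518951
C = V + |VC|·bis = (2.5710,7.4579)
T_A = V + ((C−V)·d_A)·d_A = V + 1.3205·d_A = (-5.7582,8.6633)
T_B = V + ((C−V)·d_B)·d_B = V + 1.3205·d_B = (-4.9888,11.1563)
sweep = 180° − θ = 17.8339°

center=(2.5710,7.4579) T_A=(-5.7582,8.6633) T_B=(-4.9888,11.1563) sweep=17.8339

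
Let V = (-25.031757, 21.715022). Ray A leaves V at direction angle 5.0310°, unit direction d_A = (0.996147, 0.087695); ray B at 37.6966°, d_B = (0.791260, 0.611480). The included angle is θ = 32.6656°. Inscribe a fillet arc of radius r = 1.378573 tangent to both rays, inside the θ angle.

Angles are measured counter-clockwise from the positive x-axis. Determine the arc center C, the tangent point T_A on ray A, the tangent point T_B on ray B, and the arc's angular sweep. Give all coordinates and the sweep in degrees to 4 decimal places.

center=(-20.4664,23.5008) T_A=(-20.3455,22.1276) T_B=(-21.3094,24.5916) sweep=147.3344

bisector direction at 21.3638° = (0.931286,0.364288)
center distance |VC| = r/sin(θ/2) = 1.378573/sin(16.3328°) = 4.902183
C = V + |VC|·bis = (-20.4664,23.5008)
T_A = V + ((C−V)·d_A)·d_A = V + 4.7044·d_A = (-20.3455,22.1276)
T_B = V + ((C−V)·d_B)·d_B = V + 4.7044·d_B = (-21.3094,24.5916)
sweep = 180° − θ = 147.3344°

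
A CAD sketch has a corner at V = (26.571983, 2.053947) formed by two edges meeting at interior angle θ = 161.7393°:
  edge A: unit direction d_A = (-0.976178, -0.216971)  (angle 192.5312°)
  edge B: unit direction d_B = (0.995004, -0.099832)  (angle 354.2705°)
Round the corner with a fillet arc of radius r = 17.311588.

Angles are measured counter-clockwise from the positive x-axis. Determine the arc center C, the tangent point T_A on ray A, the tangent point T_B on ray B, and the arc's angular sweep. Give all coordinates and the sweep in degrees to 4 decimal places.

center=(27.6121,-15.4489) T_A=(23.8560,1.4503) T_B=(29.3404,1.7762) sweep=18.2607

bisector direction at 273.4009° = (0.059321,-0.998239)
center distance |VC| = r/sin(θ/2) = 17.311588/sin(80.8696°) = 17.533742
C = V + |VC|·bis = (27.6121,-15.4489)
T_A = V + ((C−V)·d_A)·d_A = V + 2.7823·d_A = (23.8560,1.4503)
T_B = V + ((C−V)·d_B)·d_B = V + 2.7823·d_B = (29.3404,1.7762)
sweep = 180° − θ = 18.2607°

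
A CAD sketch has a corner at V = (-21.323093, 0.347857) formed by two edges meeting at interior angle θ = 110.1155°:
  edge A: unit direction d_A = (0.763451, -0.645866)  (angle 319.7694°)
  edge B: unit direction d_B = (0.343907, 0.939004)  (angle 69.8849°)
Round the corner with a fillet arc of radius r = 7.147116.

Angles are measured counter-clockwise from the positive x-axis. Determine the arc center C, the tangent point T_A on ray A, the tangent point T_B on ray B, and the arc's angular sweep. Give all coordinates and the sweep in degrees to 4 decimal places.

center=(-12.8945,2.5790) T_A=(-17.5106,-2.8774) T_B=(-19.6057,5.0370) sweep=69.8845

bisector direction at 14.8272° = (0.966702,0.255904)
center distance |VC| = r/sin(θ/2) = 7.147116/sin(55.0577°) = 8.718869
C = V + |VC|·bis = (-12.8945,2.5790)
T_A = V + ((C−V)·d_A)·d_A = V + 4.9937·d_A = (-17.5106,-2.8774)
T_B = V + ((C−V)·d_B)·d_B = V + 4.9937·d_B = (-19.6057,5.0370)
sweep = 180° − θ = 69.8845°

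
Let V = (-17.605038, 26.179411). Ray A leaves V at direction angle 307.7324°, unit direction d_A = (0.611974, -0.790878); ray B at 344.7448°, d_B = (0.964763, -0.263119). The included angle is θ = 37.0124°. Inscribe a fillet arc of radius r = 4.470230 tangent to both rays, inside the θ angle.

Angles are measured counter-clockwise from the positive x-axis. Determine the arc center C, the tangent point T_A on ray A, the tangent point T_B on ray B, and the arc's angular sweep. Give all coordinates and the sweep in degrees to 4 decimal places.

center=(-5.8965,18.3527) T_A=(-9.4319,15.6170) T_B=(-4.7203,22.6654) sweep=142.9876

bisector direction at 326.2386° = (0.831359,-0.555736)
center distance |VC| = r/sin(θ/2) = 4.470230/sin(18.5062°) = 14.083578
C = V + |VC|·bis = (-5.8965,18.3527)
T_A = V + ((C−V)·d_A)·d_A = V + 13.3553·d_A = (-9.4319,15.6170)
T_B = V + ((C−V)·d_B)·d_B = V + 13.3553·d_B = (-4.7203,22.6654)
sweep = 180° − θ = 142.9876°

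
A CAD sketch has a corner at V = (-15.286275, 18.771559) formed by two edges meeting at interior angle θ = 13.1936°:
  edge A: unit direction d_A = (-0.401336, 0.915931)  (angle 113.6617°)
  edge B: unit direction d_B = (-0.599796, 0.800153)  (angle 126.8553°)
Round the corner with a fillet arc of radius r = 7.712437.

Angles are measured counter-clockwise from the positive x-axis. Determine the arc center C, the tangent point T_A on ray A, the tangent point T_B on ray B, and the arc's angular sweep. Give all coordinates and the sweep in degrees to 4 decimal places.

center=(-49.1151,76.7591) T_A=(-42.0511,79.8543) T_B=(-55.2862,72.1332) sweep=166.8064

bisector direction at 120.2585° = (-0.503902,0.863761)
center distance |VC| = r/sin(θ/2) = 7.712437/sin(6.5968°) = 67.133747
C = V + |VC|·bis = (-49.1151,76.7591)
T_A = V + ((C−V)·d_A)·d_A = V + 66.6893·d_A = (-42.0511,79.8543)
T_B = V + ((C−V)·d_B)·d_B = V + 66.6893·d_B = (-55.2862,72.1332)
sweep = 180° − θ = 166.8064°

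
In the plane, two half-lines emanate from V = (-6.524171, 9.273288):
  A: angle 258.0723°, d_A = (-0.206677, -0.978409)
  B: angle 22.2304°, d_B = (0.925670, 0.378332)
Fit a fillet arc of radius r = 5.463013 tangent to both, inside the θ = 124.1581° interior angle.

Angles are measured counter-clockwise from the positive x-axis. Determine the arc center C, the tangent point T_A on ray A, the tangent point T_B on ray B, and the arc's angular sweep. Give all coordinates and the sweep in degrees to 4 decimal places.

bisector direction at 320.1514° = (0.767740,-0.640762)
center distance |VC| = r/sin(θ/2) = 5.463013/sin(62.0791°) = 6.182715
C = V + |VC|·bis = (-1.7775,5.3116)
T_A = V + ((C−V)·d_A)·d_A = V + 2.8951·d_A = (-7.1225,6.4407)
T_B = V + ((C−V)·d_B)·d_B = V + 2.8951·d_B = (-3.8443,10.3686)
sweep = 180° − θ = 55.8419°

center=(-1.7775,5.3116) T_A=(-7.1225,6.4407) T_B=(-3.8443,10.3686) sweep=55.8419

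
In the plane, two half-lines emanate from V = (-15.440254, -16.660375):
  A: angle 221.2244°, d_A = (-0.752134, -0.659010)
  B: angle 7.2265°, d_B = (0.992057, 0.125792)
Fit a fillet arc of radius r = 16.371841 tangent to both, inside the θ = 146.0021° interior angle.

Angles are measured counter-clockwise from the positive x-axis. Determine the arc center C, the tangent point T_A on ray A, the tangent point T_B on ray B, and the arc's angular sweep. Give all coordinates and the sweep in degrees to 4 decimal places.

center=(-8.4155,-32.2726) T_A=(-19.2047,-19.9587) T_B=(-10.4750,-16.0308) sweep=33.9979

bisector direction at 294.2254° = (0.410328,-0.911938)
center distance |VC| = r/sin(θ/2) = 16.371841/sin(73.0011°) = 17.119803
C = V + |VC|·bis = (-8.4155,-32.2726)
T_A = V + ((C−V)·d_A)·d_A = V + 5.0050·d_A = (-19.2047,-19.9587)
T_B = V + ((C−V)·d_B)·d_B = V + 5.0050·d_B = (-10.4750,-16.0308)
sweep = 180° − θ = 33.9979°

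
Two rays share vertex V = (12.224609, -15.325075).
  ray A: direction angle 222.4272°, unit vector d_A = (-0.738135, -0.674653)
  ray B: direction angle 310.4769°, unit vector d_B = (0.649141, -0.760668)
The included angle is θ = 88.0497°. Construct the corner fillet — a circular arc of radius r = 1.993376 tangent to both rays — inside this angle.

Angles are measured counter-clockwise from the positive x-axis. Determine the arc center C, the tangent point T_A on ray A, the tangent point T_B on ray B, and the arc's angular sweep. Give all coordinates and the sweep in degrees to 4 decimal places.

bisector direction at 266.4520° = (-0.061884,-0.998083)
center distance |VC| = r/sin(θ/2) = 1.993376/sin(44.0249°) = 2.868290
C = V + |VC|·bis = (12.0471,-18.1879)
T_A = V + ((C−V)·d_A)·d_A = V + 2.0624·d_A = (10.7023,-16.7165)
T_B = V + ((C−V)·d_B)·d_B = V + 2.0624·d_B = (13.5634,-16.8939)
sweep = 180° − θ = 91.9503°

center=(12.0471,-18.1879) T_A=(10.7023,-16.7165) T_B=(13.5634,-16.8939) sweep=91.9503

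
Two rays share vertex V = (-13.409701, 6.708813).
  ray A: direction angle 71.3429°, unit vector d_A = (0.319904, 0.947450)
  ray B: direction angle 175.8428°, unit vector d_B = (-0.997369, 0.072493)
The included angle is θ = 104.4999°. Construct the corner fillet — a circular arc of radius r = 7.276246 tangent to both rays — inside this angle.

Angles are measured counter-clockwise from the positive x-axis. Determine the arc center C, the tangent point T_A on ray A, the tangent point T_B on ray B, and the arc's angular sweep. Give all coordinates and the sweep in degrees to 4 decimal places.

center=(-18.5013,14.3743) T_A=(-11.6074,12.0466) T_B=(-19.0288,7.1172) sweep=75.5001

bisector direction at 123.5929° = (-0.553288,0.832990)
center distance |VC| = r/sin(θ/2) = 7.276246/sin(52.2499°) = 9.202412
C = V + |VC|·bis = (-18.5013,14.3743)
T_A = V + ((C−V)·d_A)·d_A = V + 5.6339·d_A = (-11.6074,12.0466)
T_B = V + ((C−V)·d_B)·d_B = V + 5.6339·d_B = (-19.0288,7.1172)
sweep = 180° − θ = 75.5001°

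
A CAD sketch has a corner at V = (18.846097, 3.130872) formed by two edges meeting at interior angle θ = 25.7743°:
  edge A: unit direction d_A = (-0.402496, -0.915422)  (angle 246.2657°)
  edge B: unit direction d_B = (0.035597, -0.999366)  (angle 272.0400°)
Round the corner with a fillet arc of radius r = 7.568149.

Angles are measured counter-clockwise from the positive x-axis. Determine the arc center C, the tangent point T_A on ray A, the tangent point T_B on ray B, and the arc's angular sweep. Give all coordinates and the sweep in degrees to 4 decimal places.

center=(12.4602,-30.1959) T_A=(5.5322,-27.1498) T_B=(20.0236,-29.9265) sweep=154.2257

bisector direction at 259.1529° = (-0.188190,-0.982133)
center distance |VC| = r/sin(θ/2) = 7.568149/sin(12.8872°) = 33.933095
C = V + |VC|·bis = (12.4602,-30.1959)
T_A = V + ((C−V)·d_A)·d_A = V + 33.0784·d_A = (5.5322,-27.1498)
T_B = V + ((C−V)·d_B)·d_B = V + 33.0784·d_B = (20.0236,-29.9265)
sweep = 180° − θ = 154.2257°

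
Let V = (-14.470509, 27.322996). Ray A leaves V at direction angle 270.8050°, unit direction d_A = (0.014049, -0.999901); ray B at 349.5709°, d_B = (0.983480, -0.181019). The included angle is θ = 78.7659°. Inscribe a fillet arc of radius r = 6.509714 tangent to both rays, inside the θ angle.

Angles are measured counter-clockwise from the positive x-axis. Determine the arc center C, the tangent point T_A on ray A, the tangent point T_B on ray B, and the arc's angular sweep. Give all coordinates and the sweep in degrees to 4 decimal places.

center=(-7.8500,19.4854) T_A=(-14.3591,19.3939) T_B=(-6.6716,25.8875) sweep=101.2341

bisector direction at 310.1880° = (0.645297,-0.763932)
center distance |VC| = r/sin(θ/2) = 6.509714/sin(39.3830°) = 10.259588
C = V + |VC|·bis = (-7.8500,19.4854)
T_A = V + ((C−V)·d_A)·d_A = V + 7.9299·d_A = (-14.3591,19.3939)
T_B = V + ((C−V)·d_B)·d_B = V + 7.9299·d_B = (-6.6716,25.8875)
sweep = 180° − θ = 101.2341°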